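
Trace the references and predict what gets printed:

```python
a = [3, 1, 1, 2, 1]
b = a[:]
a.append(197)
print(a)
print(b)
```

Key concept: slice [:] creates copy.
Step by step:
`a = [3, 1, 1, 2, 1]` → a = [3, 1, 1, 2, 1]
`b = a[:]` → b = [3, 1, 1, 2, 1]
`a.append(197)` → a = [3, 1, 1, 2, 1, 197]
`print(a)` → prints [3, 1, 1, 2, 1, 197]
`print(b)` → prints [3, 1, 1, 2, 1]

Answer:
[3, 1, 1, 2, 1, 197]
[3, 1, 1, 2, 1]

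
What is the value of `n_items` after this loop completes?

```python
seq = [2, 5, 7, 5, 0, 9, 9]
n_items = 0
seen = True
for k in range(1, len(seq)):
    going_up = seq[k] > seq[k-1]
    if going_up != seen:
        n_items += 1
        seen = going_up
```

Count direction changes in [2, 5, 7, 5, 0, 9, 9]
`n_items` takes the values: 0 → 1 → 2 → 3

Answer: 3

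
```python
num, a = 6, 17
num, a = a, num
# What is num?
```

Trace:
`num, a = 6, 17` → num = 6; a = 17
`num, a = a, num` → num = 17; a = 6
So num = 17

Answer: 17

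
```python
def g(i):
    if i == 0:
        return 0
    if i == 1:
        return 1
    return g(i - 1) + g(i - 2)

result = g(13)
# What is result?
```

Build up from base cases: g(0)=0, g(1)=1, g(2)=1, g(3)=2, g(4)=3, g(5)=5, g(6)=8, ..., g(13)=233

Answer: 233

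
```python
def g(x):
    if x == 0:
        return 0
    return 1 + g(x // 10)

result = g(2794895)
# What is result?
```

Count of digits of 2794895: 7

Answer: 7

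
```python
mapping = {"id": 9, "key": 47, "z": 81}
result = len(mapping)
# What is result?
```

Trace:
`mapping = {"id": 9, "key": 47, "z": 81}` → mapping = {'id': 9, 'key': 47, 'z': 81}
`result = len(mapping)` → result = 3
So result = 3

Answer: 3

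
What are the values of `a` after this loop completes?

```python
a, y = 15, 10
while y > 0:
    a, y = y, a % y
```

GCD of 15 and 10
`a` takes the values: 15 → 10 → 5

Answer: 5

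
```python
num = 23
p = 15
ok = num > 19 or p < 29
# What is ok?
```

Trace:
`num = 23` → num = 23
`p = 15` → p = 15
`ok = num > 19 or p < 29` → ok = True
So ok = True

Answer: True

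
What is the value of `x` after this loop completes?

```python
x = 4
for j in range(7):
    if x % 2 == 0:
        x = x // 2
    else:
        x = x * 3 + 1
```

Collatz-style transformation from 4
`x` takes the values: 4 → 2 → 1 → 4 → 2 → 1 → 4 → 2

Answer: 2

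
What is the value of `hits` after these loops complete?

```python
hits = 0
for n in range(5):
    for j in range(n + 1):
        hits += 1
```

Triangle: 1 + 2 + ... + 5
`hits` takes the values: 0 → 1 → 2 → 3 → 4 → 5 → 6 → 7 → 8 → 9 → 10 → 11 → 12 → 13 → 14 → 15

Answer: 15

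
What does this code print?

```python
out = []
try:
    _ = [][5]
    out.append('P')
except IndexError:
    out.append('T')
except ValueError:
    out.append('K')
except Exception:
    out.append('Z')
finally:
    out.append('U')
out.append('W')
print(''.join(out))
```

Execution trace: 'T' (except IndexError) → 'U' (finally) → 'W' (after the try/except). Output: TUW

Answer: TUW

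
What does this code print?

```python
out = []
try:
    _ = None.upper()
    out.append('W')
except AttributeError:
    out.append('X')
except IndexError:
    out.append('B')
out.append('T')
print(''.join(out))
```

Execution trace: 'X' (except AttributeError) → 'T' (after the try/except). Output: XT

Answer: XT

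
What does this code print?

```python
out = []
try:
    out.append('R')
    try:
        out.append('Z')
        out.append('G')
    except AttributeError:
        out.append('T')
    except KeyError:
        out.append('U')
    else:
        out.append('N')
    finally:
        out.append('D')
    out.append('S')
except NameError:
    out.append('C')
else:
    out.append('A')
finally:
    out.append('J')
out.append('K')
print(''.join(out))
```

Execution trace: 'R' (try body) → 'Z' (inner try body) → 'G' (inner try body, no exception) → 'N' (inner else) → 'D' (inner finally) → 'S' (try body, no exception) → 'A' (else) → 'J' (finally) → 'K' (after the try/except). Output: RZGNDSAJK

Answer: RZGNDSAJK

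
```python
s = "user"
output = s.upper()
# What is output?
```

Trace:
`s = "user"` → s = 'user'
`output = s.upper()` → output = 'USER'
So output = 'USER'

Answer: 'USER'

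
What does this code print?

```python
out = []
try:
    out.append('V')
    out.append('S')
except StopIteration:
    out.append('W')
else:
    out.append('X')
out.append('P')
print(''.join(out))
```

Execution trace: 'V' (try body) → 'S' (try body, no exception) → 'X' (else) → 'P' (after the try/except). Output: VSXP

Answer: VSXP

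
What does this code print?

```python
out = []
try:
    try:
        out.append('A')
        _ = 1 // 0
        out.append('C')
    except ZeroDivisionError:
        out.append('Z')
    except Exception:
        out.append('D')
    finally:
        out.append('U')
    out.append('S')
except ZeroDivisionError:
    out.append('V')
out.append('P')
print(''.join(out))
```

Execution trace: 'A' (inner try body) → 'Z' (inner except ZeroDivisionError) → 'U' (inner finally) → 'S' (try body, no exception) → 'P' (after the try/except). Output: AZUSP

Answer: AZUSP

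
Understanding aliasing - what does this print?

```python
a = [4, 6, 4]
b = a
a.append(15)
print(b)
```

Key concept: basic list aliasing.
Step by step:
`a = [4, 6, 4]` → a = [4, 6, 4]
`b = a` → b = [4, 6, 4] (same object as a)
`a.append(15)` → a = [4, 6, 4, 15] (same object as b); b = [4, 6, 4, 15] (same object as a)
`print(b)` → prints [4, 6, 4, 15]

Answer: [4, 6, 4, 15]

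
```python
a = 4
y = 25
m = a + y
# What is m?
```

Trace:
`a = 4` → a = 4
`y = 25` → y = 25
`m = a + y` → m = 29
So m = 29

Answer: 29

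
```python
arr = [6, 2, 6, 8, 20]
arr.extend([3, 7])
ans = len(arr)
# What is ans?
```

Trace:
`arr = [6, 2, 6, 8, 20]` → arr = [6, 2, 6, 8, 20]
`arr.extend([3, 7])` → arr = [6, 2, 6, 8, 20, 3, 7]
`ans = len(arr)` → ans = 7
So ans = 7

Answer: 7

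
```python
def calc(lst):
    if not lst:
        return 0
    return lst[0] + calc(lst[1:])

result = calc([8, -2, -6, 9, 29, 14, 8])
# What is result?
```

8 + (-2) + (-6) + 9 + 29 + 14 + 8 + 0 = 60

Answer: 60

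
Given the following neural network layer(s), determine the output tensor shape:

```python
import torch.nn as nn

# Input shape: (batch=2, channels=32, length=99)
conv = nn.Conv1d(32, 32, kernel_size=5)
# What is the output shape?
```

Input: (2, 32, 99) -> Output: (2, 32, 95)

Answer: (2, 32, 95)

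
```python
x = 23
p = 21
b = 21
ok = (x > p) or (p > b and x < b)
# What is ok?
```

Trace:
`x = 23` → x = 23
`p = 21` → p = 21
`b = 21` → b = 21
`ok = (x > p) or (p > b and x < b)` → ok = True
So ok = True

Answer: True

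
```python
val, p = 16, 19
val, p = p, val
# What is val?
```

Trace:
`val, p = 16, 19` → val = 16; p = 19
`val, p = p, val` → val = 19; p = 16
So val = 19

Answer: 19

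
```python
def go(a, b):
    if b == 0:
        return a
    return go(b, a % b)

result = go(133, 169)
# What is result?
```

go(133, 169) -> go(169, 133) -> go(133, 36) -> go(36, 25) -> go(25, 11) -> go(11, 3) -> go(3, 2) -> go(2, 1) -> go(1, 0) -> 1

Answer: 1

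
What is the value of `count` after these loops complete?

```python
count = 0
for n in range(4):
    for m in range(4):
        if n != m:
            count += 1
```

4² - 4 (exclude diagonal)
`count` takes the values: 0 → 1 → 2 → 3 → 4 → 5 → 6 → 7 → 8 → 9 → 10 → 11 → 12

Answer: 12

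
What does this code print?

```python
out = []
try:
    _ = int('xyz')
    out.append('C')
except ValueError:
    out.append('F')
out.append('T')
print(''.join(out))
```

Execution trace: 'F' (except ValueError) → 'T' (after the try/except). Output: FT

Answer: FT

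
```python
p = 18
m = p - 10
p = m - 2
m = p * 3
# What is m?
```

Trace:
`p = 18` → p = 18
`m = p - 10` → m = 8
`p = m - 2` → p = 6
`m = p * 3` → m = 18
So m = 18

Answer: 18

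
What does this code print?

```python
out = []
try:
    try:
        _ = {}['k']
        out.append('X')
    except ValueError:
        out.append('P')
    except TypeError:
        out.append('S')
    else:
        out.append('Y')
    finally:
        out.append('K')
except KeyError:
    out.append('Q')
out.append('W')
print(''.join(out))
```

Execution trace: 'K' (finally) → 'Q' (outer except KeyError) → 'W' (after the try/except). Output: KQW

Answer: KQW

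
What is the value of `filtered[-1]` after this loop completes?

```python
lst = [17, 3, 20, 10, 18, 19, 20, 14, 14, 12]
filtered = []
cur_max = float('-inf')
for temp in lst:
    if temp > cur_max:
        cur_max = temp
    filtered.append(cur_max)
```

Running max ends at 20
`filtered` takes the values: [] → [17] → [17, 17] → [17, 17, 20] → [17, 17, 20, 20] → [17, 17, 20, 20, 20] → [17, 17, 20, 20, 20, 20] → [17, 17, 20, 20, 20, 20, 20] → [17, 17, 20, 20, 20, 20, 20, 20] → [17, 17, 20, 20, 20, 20, 20, 20, 20] → [17, 17, 20, 20, 20, 20, 20, 20, 20, 20]
So `filtered[-1]` = 20

Answer: 20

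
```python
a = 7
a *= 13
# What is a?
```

Trace:
`a = 7` → a = 7
`a *= 13` → a = 91
So a = 91

Answer: 91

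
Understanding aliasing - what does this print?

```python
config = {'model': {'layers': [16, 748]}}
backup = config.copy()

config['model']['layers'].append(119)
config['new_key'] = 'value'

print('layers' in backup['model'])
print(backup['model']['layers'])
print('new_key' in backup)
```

Key concept: shallow copy gotcha with nested dict.
Step by step:
`config = {'model': {'layers': [16, 748]}}` → config = {'model': {'layers': [16, 748]}}
`backup = config.copy()` → backup = {'model': {'layers': [16, 748]}}
`config['model']['layers'].append(119)` → config = {'model': {'layers': [16, 748, 119]}}; backup = {'model': {'layers': [16, 748, 119]}}
`config['new_key'] = 'value'` → config = {'model': {'layers': [16, 748, 119]}, 'new_key': 'value'}
`print('layers' in backup['model'])` → prints True
`print(backup['model']['layers'])` → prints [16, 748, 119]
`print('new_key' in backup)` → prints False

Answer:
True
[16, 748, 119]
False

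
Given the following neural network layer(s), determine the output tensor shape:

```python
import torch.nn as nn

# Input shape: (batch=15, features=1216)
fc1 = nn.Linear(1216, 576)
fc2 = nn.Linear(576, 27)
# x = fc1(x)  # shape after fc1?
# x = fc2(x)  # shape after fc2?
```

Input: (15, 1216) -> after fc1: (15, 576) -> Output: (15, 27)

Answer: (15, 27)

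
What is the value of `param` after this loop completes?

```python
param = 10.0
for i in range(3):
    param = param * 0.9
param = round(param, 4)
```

Exponential decay: 10.0 * 0.9^3
`param` takes the values: 10.0 → 9.0 → 8.1 → 7.29

Answer: 7.29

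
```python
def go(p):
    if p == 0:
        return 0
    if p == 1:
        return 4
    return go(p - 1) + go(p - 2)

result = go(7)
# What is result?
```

Build up from base cases: go(0)=0, go(1)=4, go(2)=4, go(3)=8, go(4)=12, go(5)=20, go(6)=32, ..., go(7)=52

Answer: 52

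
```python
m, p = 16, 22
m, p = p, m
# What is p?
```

Trace:
`m, p = 16, 22` → m = 16; p = 22
`m, p = p, m` → m = 22; p = 16
So p = 16

Answer: 16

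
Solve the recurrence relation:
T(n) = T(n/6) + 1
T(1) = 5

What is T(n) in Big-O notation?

Each step divides n by 6 and adds 1. After log_6(n) steps we reach T(1)=5. So T(n) = 1·log_6(n) + 5 = O(log n).

Answer: O(log n)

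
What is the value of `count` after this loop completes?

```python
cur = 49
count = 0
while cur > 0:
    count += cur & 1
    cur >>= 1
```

Count set bits in 49 (binary: 0b110001)
`count` takes the values: 0 → 1 → 2 → 3

Answer: 3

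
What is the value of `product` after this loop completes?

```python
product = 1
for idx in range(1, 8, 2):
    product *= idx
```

Product of 1, 3, 5, ... up to 7
`product` takes the values: 1 → 3 → 15 → 105

Answer: 105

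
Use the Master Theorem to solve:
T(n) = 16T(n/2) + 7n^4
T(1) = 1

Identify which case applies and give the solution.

a=16, b=2, f(n)=7n^4. log_2(16) = 4. Since c=4 = 4, Case 2 applies: T(n) = Θ(n^log_b(a) · log n) = O(n^4 log n).

Answer: O(n^4 log n) - Case 2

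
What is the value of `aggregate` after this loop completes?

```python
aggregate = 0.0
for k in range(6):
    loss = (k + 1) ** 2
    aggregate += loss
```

Sum of squared losses 1² + 2² + ... + 6²
`aggregate` takes the values: 0.0 → 1.0 → 5.0 → 14.0 → 30.0 → 55.0 → 91.0

Answer: 91.0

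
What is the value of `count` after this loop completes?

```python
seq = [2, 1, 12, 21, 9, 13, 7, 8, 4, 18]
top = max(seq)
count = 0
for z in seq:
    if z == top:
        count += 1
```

Count of max value 21 in [2, 1, 12, 21, 9, 13, 7, 8, 4, 18]
`count` takes the values: 0 → 1

Answer: 1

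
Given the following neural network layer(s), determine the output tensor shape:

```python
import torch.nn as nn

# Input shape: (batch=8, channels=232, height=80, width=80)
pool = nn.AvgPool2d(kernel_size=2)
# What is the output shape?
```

Input: (8, 232, 80, 80) -> Output: (8, 232, 40, 40)

Answer: (8, 232, 40, 40)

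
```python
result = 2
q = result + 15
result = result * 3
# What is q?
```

Trace:
`result = 2` → result = 2
`q = result + 15` → q = 17
`result = result * 3` → result = 6
So q = 17

Answer: 17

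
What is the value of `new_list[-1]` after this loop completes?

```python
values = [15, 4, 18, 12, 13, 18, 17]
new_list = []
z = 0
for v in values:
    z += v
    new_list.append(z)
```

Cumulative sum ends at 97
`new_list` takes the values: [] → [15] → [15, 19] → [15, 19, 37] → [15, 19, 37, 49] → [15, 19, 37, 49, 62] → [15, 19, 37, 49, 62, 80] → [15, 19, 37, 49, 62, 80, 97]
So `new_list[-1]` = 97

Answer: 97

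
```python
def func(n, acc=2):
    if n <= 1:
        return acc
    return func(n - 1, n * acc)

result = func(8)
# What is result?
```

Accumulator trace (n, acc): (8, 2) -> (7, 16) -> (6, 112) -> (5, 672) -> (4, 3360) -> (3, 13440) -> (2, 40320) -> (1, 80640) -> return 80640

Answer: 80640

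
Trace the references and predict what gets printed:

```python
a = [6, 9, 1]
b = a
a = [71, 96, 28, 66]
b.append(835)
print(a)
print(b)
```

Key concept: rebinding vs mutation: a is rebound to a new list, b still points at the original.
Step by step:
`a = [6, 9, 1]` → a = [6, 9, 1]
`b = a` → b = [6, 9, 1] (same object as a)
`a = [71, 96, 28, 66]` → a = [71, 96, 28, 66]
`b.append(835)` → b = [6, 9, 1, 835]
`print(a)` → prints [71, 96, 28, 66]
`print(b)` → prints [6, 9, 1, 835]

Answer:
[71, 96, 28, 66]
[6, 9, 1, 835]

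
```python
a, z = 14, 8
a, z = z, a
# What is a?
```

Trace:
`a, z = 14, 8` → a = 14; z = 8
`a, z = z, a` → a = 8; z = 14
So a = 8

Answer: 8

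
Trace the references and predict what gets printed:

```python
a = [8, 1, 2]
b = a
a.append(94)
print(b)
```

Key concept: basic list aliasing.
Step by step:
`a = [8, 1, 2]` → a = [8, 1, 2]
`b = a` → b = [8, 1, 2] (same object as a)
`a.append(94)` → a = [8, 1, 2, 94] (same object as b); b = [8, 1, 2, 94] (same object as a)
`print(b)` → prints [8, 1, 2, 94]

Answer: [8, 1, 2, 94]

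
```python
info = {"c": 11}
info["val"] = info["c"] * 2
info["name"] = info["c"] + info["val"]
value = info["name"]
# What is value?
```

Trace:
`info = {"c": 11}` → info = {'c': 11}
`info["val"] = info["c"] * 2` → info = {'c': 11, 'val': 22}
`info["name"] = info["c"] + info["val"]` → info = {'c': 11, 'val': 22, 'name': 33}
`value = info["name"]` → value = 33
So value = 33

Answer: 33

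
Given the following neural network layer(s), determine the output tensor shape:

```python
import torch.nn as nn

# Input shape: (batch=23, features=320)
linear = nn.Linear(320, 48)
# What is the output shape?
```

Input: (23, 320) -> Output: (23, 48)

Answer: (23, 48)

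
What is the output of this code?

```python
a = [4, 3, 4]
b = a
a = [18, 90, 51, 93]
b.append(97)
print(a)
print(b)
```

Key concept: rebinding vs mutation: a is rebound to a new list, b still points at the original.
Step by step:
`a = [4, 3, 4]` → a = [4, 3, 4]
`b = a` → b = [4, 3, 4] (same object as a)
`a = [18, 90, 51, 93]` → a = [18, 90, 51, 93]
`b.append(97)` → b = [4, 3, 4, 97]
`print(a)` → prints [18, 90, 51, 93]
`print(b)` → prints [4, 3, 4, 97]

Answer:
[18, 90, 51, 93]
[4, 3, 4, 97]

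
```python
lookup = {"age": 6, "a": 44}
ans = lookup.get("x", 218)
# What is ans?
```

Trace:
`lookup = {"age": 6, "a": 44}` → lookup = {'age': 6, 'a': 44}
`ans = lookup.get("x", 218)` → ans = 218
So ans = 218

Answer: 218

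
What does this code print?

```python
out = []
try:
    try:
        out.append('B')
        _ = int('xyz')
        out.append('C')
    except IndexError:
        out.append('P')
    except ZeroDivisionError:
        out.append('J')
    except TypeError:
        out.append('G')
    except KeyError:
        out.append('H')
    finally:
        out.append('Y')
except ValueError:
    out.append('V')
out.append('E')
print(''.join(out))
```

Execution trace: 'B' (try body) → 'Y' (finally) → 'V' (outer except ValueError) → 'E' (after the try/except). Output: BYVE

Answer: BYVE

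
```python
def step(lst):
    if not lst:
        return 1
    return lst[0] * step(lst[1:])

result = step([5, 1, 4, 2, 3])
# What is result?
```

Product over [5, 1, 4, 2, 3] = 5 * 1 * 4 * 2 * 3 = 120

Answer: 120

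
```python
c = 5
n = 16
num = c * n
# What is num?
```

Trace:
`c = 5` → c = 5
`n = 16` → n = 16
`num = c * n` → num = 80
So num = 80

Answer: 80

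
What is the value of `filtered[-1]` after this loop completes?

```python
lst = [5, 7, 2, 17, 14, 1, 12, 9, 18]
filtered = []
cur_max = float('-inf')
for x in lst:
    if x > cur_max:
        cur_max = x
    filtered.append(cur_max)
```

Running max ends at 18
`filtered` takes the values: [] → [5] → [5, 7] → [5, 7, 7] → [5, 7, 7, 17] → [5, 7, 7, 17, 17] → [5, 7, 7, 17, 17, 17] → [5, 7, 7, 17, 17, 17, 17] → [5, 7, 7, 17, 17, 17, 17, 17] → [5, 7, 7, 17, 17, 17, 17, 17, 18]
So `filtered[-1]` = 18

Answer: 18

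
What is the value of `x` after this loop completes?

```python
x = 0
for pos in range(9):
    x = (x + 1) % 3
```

Increment mod 3, 9 times = 0
`x` takes the values: 0 → 1 → 2 → 0 → 1 → 2 → 0 → 1 → 2 → 0

Answer: 0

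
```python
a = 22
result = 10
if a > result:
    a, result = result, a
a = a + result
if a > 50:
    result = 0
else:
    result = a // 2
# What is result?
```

Trace:
`a = 22` → a = 22
`result = 10` → result = 10
`if a > result: ...` → a > result is True → a = 10; result = 22
`a = a + result` → a = 32
`if a > 50: ...` → a > 50 is False, take else branch → result = 16
So result = 16

Answer: 16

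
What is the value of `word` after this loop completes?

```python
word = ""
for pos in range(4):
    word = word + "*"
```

Repeat '*' 4 times
`word` takes the values: "" → "*" → "**" → "***" → "****"

Answer: "****"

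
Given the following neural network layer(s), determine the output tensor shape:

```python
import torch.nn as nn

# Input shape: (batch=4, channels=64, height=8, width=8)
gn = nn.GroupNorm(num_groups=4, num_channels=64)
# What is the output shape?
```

Input: (4, 64, 8, 8) -> Output: (4, 64, 8, 8)

Answer: (4, 64, 8, 8)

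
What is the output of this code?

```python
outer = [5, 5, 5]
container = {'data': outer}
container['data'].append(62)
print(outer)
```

Key concept: dict holds reference to list.
Step by step:
`outer = [5, 5, 5]` → outer = [5, 5, 5]
`container = {'data': outer}` → container = {'data': [5, 5, 5]}
`container['data'].append(62)` → outer = [5, 5, 5, 62]; container = {'data': [5, 5, 5, 62]}
`print(outer)` → prints [5, 5, 5, 62]

Answer: [5, 5, 5, 62]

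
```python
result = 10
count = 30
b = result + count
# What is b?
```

Trace:
`result = 10` → result = 10
`count = 30` → count = 30
`b = result + count` → b = 40
So b = 40

Answer: 40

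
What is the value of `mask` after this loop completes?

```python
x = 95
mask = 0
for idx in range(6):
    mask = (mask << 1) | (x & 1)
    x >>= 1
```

Reverse lowest 6 bits of 95
`mask` takes the values: 0 → 1 → 3 → 7 → 15 → 31 → 62

Answer: 62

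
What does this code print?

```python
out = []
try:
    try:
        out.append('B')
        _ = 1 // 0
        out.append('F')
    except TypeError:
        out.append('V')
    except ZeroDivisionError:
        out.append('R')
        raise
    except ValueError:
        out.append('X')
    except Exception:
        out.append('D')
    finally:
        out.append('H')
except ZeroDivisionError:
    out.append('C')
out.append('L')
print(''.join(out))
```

Execution trace: 'B' (inner try body) → 'R' (inner except ZeroDivisionError) → 'H' (inner finally) → 'C' (outer except ZeroDivisionError) → 'L' (after the try/except). Output: BRHCL

Answer: BRHCL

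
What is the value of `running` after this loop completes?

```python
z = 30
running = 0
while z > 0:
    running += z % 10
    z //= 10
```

Sum digits of 30
`running` takes the values: 0 → 3

Answer: 3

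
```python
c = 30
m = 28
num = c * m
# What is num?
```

Trace:
`c = 30` → c = 30
`m = 28` → m = 28
`num = c * m` → num = 840
So num = 840

Answer: 840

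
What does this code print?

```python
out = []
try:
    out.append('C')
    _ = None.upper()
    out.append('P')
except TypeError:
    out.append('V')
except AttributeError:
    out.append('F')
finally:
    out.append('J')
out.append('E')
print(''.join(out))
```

Execution trace: 'C' (try body) → 'F' (except AttributeError) → 'J' (finally) → 'E' (after the try/except). Output: CFJE

Answer: CFJE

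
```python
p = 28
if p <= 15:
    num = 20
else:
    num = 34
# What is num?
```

Trace:
`p = 28` → p = 28
`if p <= 15: ...` → p <= 15 is False, take else branch → num = 34
So num = 34

Answer: 34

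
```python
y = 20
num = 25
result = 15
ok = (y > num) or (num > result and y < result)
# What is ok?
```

Trace:
`y = 20` → y = 20
`num = 25` → num = 25
`result = 15` → result = 15
`ok = (y > num) or (num > result and y < result)` → ok = False
So ok = False

Answer: False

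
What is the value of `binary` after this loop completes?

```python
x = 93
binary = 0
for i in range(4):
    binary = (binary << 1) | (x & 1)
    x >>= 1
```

Reverse lowest 4 bits of 93
`binary` takes the values: 0 → 1 → 2 → 5 → 11

Answer: 11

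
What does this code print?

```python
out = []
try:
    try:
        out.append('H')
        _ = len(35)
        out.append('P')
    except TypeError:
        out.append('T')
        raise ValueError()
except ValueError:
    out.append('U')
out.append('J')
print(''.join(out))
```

Execution trace: 'H' (try body) → 'T' (except TypeError) → 'U' (outer except ValueError) → 'J' (after the try/except). Output: HTUJ

Answer: HTUJ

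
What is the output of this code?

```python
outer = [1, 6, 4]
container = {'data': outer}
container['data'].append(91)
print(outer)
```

Key concept: dict holds reference to list.
Step by step:
`outer = [1, 6, 4]` → outer = [1, 6, 4]
`container = {'data': outer}` → container = {'data': [1, 6, 4]}
`container['data'].append(91)` → outer = [1, 6, 4, 91]; container = {'data': [1, 6, 4, 91]}
`print(outer)` → prints [1, 6, 4, 91]

Answer: [1, 6, 4, 91]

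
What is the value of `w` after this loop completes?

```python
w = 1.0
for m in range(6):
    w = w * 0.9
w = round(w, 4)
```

Exponential decay: 1.0 * 0.9^6
`w` takes the values: 1.0 → 0.9 → 0.81 → 0.729 → 0.6561 → 0.59049 → 0.531441 → 0.5314

Answer: 0.5314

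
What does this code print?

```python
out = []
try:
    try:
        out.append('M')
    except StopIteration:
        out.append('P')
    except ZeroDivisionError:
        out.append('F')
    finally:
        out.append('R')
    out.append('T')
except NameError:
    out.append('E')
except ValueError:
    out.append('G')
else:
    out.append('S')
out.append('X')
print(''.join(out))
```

Execution trace: 'M' (inner try body, no exception) → 'R' (inner finally) → 'T' (try body, no exception) → 'S' (else) → 'X' (after the try/except). Output: MRTSX

Answer: MRTSX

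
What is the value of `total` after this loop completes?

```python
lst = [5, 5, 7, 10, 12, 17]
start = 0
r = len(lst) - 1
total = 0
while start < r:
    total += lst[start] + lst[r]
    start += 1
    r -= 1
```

Sum of pairs from ends
`total` takes the values: 0 → 22 → 39 → 56

Answer: 56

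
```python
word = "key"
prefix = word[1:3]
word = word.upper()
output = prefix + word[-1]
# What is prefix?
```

Trace:
`word = "key"` → word = 'key'
`prefix = word[1:3]` → prefix = 'ey'
`word = word.upper()` → word = 'KEY'
`output = prefix + word[-1]` → output = 'eyY'
So prefix = 'ey'

Answer: 'ey'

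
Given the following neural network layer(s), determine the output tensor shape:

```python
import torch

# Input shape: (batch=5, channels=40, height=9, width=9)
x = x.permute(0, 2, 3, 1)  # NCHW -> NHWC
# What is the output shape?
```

Input: (5, 40, 9, 9) -> Output: (5, 9, 9, 40)

Answer: (5, 9, 9, 40)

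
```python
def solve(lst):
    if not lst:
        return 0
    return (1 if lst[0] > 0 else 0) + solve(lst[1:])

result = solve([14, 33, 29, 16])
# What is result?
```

Count of positive elements in [14, 33, 29, 16] = 4

Answer: 4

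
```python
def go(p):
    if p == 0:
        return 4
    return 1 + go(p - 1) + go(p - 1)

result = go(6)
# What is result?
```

go(p) = 1 + 2·go(p-1), go(0)=4. Closed form: (4+1)·2^6 - 1 = 319.

Answer: 319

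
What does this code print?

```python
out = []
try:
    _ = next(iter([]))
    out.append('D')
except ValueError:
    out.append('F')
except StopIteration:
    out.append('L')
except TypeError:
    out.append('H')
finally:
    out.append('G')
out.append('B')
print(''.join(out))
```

Execution trace: 'L' (except StopIteration) → 'G' (finally) → 'B' (after the try/except). Output: LGB

Answer: LGB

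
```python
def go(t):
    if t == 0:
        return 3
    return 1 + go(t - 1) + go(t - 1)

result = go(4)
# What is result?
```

go(t) = 1 + 2·go(t-1), go(0)=3. Closed form: (3+1)·2^4 - 1 = 63.

Answer: 63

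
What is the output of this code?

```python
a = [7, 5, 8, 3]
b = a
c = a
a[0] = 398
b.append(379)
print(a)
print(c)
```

Key concept: multiple aliases.
Step by step:
`a = [7, 5, 8, 3]` → a = [7, 5, 8, 3]
`b = a` → b = [7, 5, 8, 3] (same object as a)
`c = a` → c = [7, 5, 8, 3] (same object as a, b)
`a[0] = 398` → a = [398, 5, 8, 3] (same object as b, c); b = [398, 5, 8, 3] (same object as a, c); c = [398, 5, 8, 3] (same object as a, b)
`b.append(379)` → a = [398, 5, 8, 3, 379] (same object as b, c); b = [398, 5, 8, 3, 379] (same object as a, c); c = [398, 5, 8, 3, 379] (same object as a, b)
`print(a)` → prints [398, 5, 8, 3, 379]
`print(c)` → prints [398, 5, 8, 3, 379]

Answer:
[398, 5, 8, 3, 379]
[398, 5, 8, 3, 379]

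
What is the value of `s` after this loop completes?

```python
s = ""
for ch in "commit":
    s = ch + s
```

Reverse 'commit'
`s` takes the values: "" → "c" → "oc" → "moc" → "mmoc" → "immoc" → "timmoc"

Answer: "timmoc"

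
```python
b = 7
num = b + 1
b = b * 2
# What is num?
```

Trace:
`b = 7` → b = 7
`num = b + 1` → num = 8
`b = b * 2` → b = 14
So num = 8

Answer: 8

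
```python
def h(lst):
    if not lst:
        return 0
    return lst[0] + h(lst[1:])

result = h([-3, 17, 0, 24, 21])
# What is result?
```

(-3) + 17 + 0 + 24 + 21 + 0 = 59

Answer: 59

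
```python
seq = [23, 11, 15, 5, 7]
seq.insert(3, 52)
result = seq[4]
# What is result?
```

Trace:
`seq = [23, 11, 15, 5, 7]` → seq = [23, 11, 15, 5, 7]
`seq.insert(3, 52)` → seq = [23, 11, 15, 52, 5, 7]
`result = seq[4]` → result = 5
So result = 5

Answer: 5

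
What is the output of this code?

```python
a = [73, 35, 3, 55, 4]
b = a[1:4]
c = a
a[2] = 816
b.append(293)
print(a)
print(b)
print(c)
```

Key concept: slice vs alias.
Step by step:
`a = [73, 35, 3, 55, 4]` → a = [73, 35, 3, 55, 4]
`b = a[1:4]` → b = [35, 3, 55]
`c = a` → c = [73, 35, 3, 55, 4] (same object as a)
`a[2] = 816` → a = [73, 35, 816, 55, 4] (same object as c); c = [73, 35, 816, 55, 4] (same object as a)
`b.append(293)` → b = [35, 3, 55, 293]
`print(a)` → prints [73, 35, 816, 55, 4]
`print(b)` → prints [35, 3, 55, 293]
`print(c)` → prints [73, 35, 816, 55, 4]

Answer:
[73, 35, 816, 55, 4]
[35, 3, 55, 293]
[73, 35, 816, 55, 4]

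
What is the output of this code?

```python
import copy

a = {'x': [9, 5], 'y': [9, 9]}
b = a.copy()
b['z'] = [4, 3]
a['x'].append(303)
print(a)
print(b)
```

Key concept: shallow copy of dict with mutable values.
Step by step:
`a = {'x': [9, 5], 'y': [9, 9]}` → a = {'x': [9, 5], 'y': [9, 9]}
`b = a.copy()` → b = {'x': [9, 5], 'y': [9, 9]}
`b['z'] = [4, 3]` → b = {'x': [9, 5], 'y': [9, 9], 'z': [4, 3]}
`a['x'].append(303)` → a = {'x': [9, 5, 303], 'y': [9, 9]}; b = {'x': [9, 5, 303], 'y': [9, 9], 'z': [4, 3]}
`print(a)` → prints {'x': [9, 5, 303], 'y': [9, 9]}
`print(b)` → prints {'x': [9, 5, 303], 'y': [9, 9], 'z': [4, 3]}

Answer:
{'x': [9, 5, 303], 'y': [9, 9]}
{'x': [9, 5, 303], 'y': [9, 9], 'z': [4, 3]}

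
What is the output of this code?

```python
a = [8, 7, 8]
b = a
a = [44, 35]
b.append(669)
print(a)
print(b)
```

Key concept: rebinding vs mutation: a is rebound to a new list, b still points at the original.
Step by step:
`a = [8, 7, 8]` → a = [8, 7, 8]
`b = a` → b = [8, 7, 8] (same object as a)
`a = [44, 35]` → a = [44, 35]
`b.append(669)` → b = [8, 7, 8, 669]
`print(a)` → prints [44, 35]
`print(b)` → prints [8, 7, 8, 669]

Answer:
[44, 35]
[8, 7, 8, 669]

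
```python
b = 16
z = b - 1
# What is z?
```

Trace:
`b = 16` → b = 16
`z = b - 1` → z = 15
So z = 15

Answer: 15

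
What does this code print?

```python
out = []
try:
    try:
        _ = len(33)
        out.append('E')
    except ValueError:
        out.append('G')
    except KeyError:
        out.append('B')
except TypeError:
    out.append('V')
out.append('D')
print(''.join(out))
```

Execution trace: 'V' (outer except TypeError) → 'D' (after the try/except). Output: VD

Answer: VD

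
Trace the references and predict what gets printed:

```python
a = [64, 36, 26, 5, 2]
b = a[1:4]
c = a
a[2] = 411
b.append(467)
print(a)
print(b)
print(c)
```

Key concept: slice vs alias.
Step by step:
`a = [64, 36, 26, 5, 2]` → a = [64, 36, 26, 5, 2]
`b = a[1:4]` → b = [36, 26, 5]
`c = a` → c = [64, 36, 26, 5, 2] (same object as a)
`a[2] = 411` → a = [64, 36, 411, 5, 2] (same object as c); c = [64, 36, 411, 5, 2] (same object as a)
`b.append(467)` → b = [36, 26, 5, 467]
`print(a)` → prints [64, 36, 411, 5, 2]
`print(b)` → prints [36, 26, 5, 467]
`print(c)` → prints [64, 36, 411, 5, 2]

Answer:
[64, 36, 411, 5, 2]
[36, 26, 5, 467]
[64, 36, 411, 5, 2]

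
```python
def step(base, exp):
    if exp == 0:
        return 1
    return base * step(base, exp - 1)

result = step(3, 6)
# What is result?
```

step(3, 6) = 3 * 3 * 3 * 3 * 3 * 3 = 729

Answer: 729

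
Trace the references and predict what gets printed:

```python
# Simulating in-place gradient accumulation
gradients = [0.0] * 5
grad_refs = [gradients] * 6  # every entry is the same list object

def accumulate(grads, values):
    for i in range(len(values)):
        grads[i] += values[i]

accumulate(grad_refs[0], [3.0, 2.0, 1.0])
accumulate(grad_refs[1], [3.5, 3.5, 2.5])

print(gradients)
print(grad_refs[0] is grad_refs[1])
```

Key concept: gradient accumulation aliasing.
Step by step:
`gradients = [0.0] * 5` → gradients = [0.0, 0.0, 0.0, 0.0, 0.0]
`grad_refs = [gradients] * 6` → grad_refs = [[0.0, 0.0, 0.0, 0.0, 0.0], [0.0, 0.0, 0.0, 0.0, 0.0], [0.0, 0.0, 0.0, 0.0, 0.0], [0.0, 0.0, 0.0, 0.0, 0.0], [0.0, 0.0, 0.0, 0.0, 0.0], [0.0, 0.0, 0.0, 0.0, 0.0]]
`accumulate(grad_refs[0], [3.0, 2.0, 1.0])` → gradients = [3.0, 2.0, 1.0, 0.0, 0.0]; grad_refs = [[3.0, 2.0, 1.0, 0.0, 0.0], [3.0, 2.0, 1.0, 0.0, 0.0], [3.0, 2.0, 1.0, 0.0, 0.0], [3.0, 2.0, 1.0, 0.0, 0.0], [3.0, 2.0, 1.0, 0.0, 0.0], [3.0, 2.0, 1.0, 0.0, 0.0]]
`accumulate(grad_refs[1], [3.5, 3.5, 2.5])` → gradients = [6.5, 5.5, 3.5, 0.0, 0.0]; grad_refs = [[6.5, 5.5, 3.5, 0.0, 0.0], [6.5, 5.5, 3.5, 0.0, 0.0], [6.5, 5.5, 3.5, 0.0, 0.0], [6.5, 5.5, 3.5, 0.0, 0.0], [6.5, 5.5, 3.5, 0.0, 0.0], [6.5, 5.5, 3.5, 0.0, 0.0]]
`print(gradients)` → prints [6.5, 5.5, 3.5, 0.0, 0.0]
`print(grad_refs[0] is grad_refs[1])` → prints True

Answer:
[6.5, 5.5, 3.5, 0.0, 0.0]
True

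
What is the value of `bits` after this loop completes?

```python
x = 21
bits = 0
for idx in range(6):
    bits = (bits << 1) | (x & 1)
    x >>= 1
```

Reverse lowest 6 bits of 21
`bits` takes the values: 0 → 1 → 2 → 5 → 10 → 21 → 42

Answer: 42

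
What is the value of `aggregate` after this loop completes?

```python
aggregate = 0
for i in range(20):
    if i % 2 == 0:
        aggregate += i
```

Sum of even numbers 0 to 19
`aggregate` takes the values: 0 → 2 → 6 → 12 → 20 → 30 → 42 → 56 → 72 → 90

Answer: 90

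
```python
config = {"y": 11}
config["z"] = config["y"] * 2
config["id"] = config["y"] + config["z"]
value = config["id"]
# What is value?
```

Trace:
`config = {"y": 11}` → config = {'y': 11}
`config["z"] = config["y"] * 2` → config = {'y': 11, 'z': 22}
`config["id"] = config["y"] + config["z"]` → config = {'y': 11, 'z': 22, 'id': 33}
`value = config["id"]` → value = 33
So value = 33

Answer: 33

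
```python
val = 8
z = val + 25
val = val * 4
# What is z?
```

Trace:
`val = 8` → val = 8
`z = val + 25` → z = 33
`val = val * 4` → val = 32
So z = 33

Answer: 33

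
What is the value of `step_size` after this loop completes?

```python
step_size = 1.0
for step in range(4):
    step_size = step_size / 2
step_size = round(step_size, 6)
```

Halving LR 4 times: 1 / 2^4
`step_size` takes the values: 1.0 → 0.5 → 0.25 → 0.125 → 0.0625

Answer: 0.0625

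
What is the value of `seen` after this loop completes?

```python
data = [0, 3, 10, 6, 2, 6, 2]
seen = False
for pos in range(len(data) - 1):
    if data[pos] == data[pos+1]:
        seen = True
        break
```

Check consecutive duplicates in [0, 3, 10, 6, 2, 6, 2]
`seen` takes the values: False

Answer: False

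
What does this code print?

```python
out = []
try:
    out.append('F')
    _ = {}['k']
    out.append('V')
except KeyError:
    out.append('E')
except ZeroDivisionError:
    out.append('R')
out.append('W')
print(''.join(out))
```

Execution trace: 'F' (try body) → 'E' (except KeyError) → 'W' (after the try/except). Output: FEW

Answer: FEW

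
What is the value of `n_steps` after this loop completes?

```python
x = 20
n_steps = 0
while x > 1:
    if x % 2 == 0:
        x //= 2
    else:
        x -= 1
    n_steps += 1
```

Steps to reduce 20 to 1
`n_steps` takes the values: 0 → 1 → 2 → 3 → 4 → 5

Answer: 5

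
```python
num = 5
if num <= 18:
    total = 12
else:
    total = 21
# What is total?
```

Trace:
`num = 5` → num = 5
`if num <= 18: ...` → num <= 18 is True → total = 12
So total = 12

Answer: 12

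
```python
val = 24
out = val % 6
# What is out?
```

Trace:
`val = 24` → val = 24
`out = val % 6` → out = 0
So out = 0

Answer: 0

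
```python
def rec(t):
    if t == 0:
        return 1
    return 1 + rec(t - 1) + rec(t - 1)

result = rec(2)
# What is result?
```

rec(t) = 1 + 2·rec(t-1), rec(0)=1. Closed form: (1+1)·2^2 - 1 = 7.

Answer: 7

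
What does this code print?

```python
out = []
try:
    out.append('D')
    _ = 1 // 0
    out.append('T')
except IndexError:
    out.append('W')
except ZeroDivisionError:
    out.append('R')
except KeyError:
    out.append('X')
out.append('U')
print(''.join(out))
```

Execution trace: 'D' (try body) → 'R' (except ZeroDivisionError) → 'U' (after the try/except). Output: DRU

Answer: DRU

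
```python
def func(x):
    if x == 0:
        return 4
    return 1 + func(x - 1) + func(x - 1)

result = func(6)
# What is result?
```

func(x) = 1 + 2·func(x-1), func(0)=4. Closed form: (4+1)·2^6 - 1 = 319.

Answer: 319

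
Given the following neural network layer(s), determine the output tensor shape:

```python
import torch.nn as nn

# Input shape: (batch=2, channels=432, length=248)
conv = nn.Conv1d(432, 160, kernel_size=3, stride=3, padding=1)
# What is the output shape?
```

Input: (2, 432, 248) -> Output: (2, 160, 83)

Answer: (2, 160, 83)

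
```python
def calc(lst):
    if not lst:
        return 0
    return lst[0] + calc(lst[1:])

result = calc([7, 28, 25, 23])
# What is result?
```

7 + 28 + 25 + 23 + 0 = 83

Answer: 83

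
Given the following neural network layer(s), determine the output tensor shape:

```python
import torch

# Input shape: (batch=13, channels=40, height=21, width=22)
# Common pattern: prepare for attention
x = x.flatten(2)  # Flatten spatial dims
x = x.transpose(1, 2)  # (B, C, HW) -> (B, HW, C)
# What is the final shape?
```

Input: (13, 40, 21, 22) -> after flatten(2): (13, 40, 462) -> Output: (13, 462, 40)

Answer: (13, 462, 40)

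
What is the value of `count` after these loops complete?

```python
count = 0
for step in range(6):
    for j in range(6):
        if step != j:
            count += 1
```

6² - 6 (exclude diagonal)
`count` takes the values: 0 → 1 → 2 → 3 → 4 → 5 → 6 → 7 → 8 → 9 → 10 → 11 → 12 → 13 → 14 → 15 → 16 → 17 → 18 → 19 → 20 → 21 → 22 → 23 → 24 → 25 → 26 → 27 → 28 → 29 → 30

Answer: 30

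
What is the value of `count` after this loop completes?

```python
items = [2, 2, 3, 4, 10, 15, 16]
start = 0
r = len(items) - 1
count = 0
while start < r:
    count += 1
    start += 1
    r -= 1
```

Iterations until pointers meet (list length 7)
`count` takes the values: 0 → 1 → 2 → 3

Answer: 3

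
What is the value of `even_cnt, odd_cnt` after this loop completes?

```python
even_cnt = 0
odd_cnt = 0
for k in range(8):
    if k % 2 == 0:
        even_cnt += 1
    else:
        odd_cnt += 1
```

Count evens and odds in range(8)
`even_cnt, odd_cnt` takes the values: (0, 0) → (1, 0) → (1, 1) → (2, 1) → (2, 2) → (3, 2) → (3, 3) → (4, 3) → (4, 4)

Answer: 4, 4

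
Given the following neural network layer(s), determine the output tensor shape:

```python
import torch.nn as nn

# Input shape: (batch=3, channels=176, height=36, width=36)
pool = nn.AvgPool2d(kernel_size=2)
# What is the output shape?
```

Input: (3, 176, 36, 36) -> Output: (3, 176, 18, 18)

Answer: (3, 176, 18, 18)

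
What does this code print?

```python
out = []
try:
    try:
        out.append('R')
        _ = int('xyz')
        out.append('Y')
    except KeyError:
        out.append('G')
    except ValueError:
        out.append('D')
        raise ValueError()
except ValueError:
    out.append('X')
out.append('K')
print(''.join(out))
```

Execution trace: 'R' (inner try body) → 'D' (inner except ValueError) → 'X' (outer except ValueError) → 'K' (after the try/except). Output: RDXK

Answer: RDXK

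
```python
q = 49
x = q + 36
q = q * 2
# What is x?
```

Trace:
`q = 49` → q = 49
`x = q + 36` → x = 85
`q = q * 2` → q = 98
So x = 85

Answer: 85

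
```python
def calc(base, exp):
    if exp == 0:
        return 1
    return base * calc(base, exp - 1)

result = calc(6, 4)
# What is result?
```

calc(6, 4) = 6 * 6 * 6 * 6 = 1296

Answer: 1296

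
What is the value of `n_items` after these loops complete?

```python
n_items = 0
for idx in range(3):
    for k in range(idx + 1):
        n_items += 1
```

Triangle: 1 + 2 + ... + 3
`n_items` takes the values: 0 → 1 → 2 → 3 → 4 → 5 → 6

Answer: 6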